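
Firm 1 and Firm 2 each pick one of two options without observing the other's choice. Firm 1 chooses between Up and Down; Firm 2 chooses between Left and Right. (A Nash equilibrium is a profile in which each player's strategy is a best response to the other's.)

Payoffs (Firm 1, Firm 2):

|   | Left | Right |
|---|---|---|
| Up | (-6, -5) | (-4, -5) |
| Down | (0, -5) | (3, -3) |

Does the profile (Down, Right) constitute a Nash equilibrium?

At (Down, Right), Firm 1 earns 3; switching to Up would give -4, so Firm 1 has no profitable deviation.
Firm 2 earns -3; switching to Left would give -5, so Firm 2 has no profitable deviation.
Neither player can gain by a unilateral deviation, so this profile is a Nash equilibrium.

Yes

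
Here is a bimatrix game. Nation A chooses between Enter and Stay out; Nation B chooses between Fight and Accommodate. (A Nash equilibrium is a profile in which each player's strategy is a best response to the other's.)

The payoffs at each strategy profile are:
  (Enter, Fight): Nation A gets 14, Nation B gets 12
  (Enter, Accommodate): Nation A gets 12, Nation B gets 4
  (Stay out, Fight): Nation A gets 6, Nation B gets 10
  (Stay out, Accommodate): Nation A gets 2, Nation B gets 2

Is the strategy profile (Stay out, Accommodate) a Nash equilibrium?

No

At (Stay out, Accommodate), Nation A earns 2; switching to Enter would give 12, so Nation A would deviate.
Nation B earns 2; switching to Fight would give 10, so Nation B would deviate.
Since at least one player can profitably deviate, this is not a Nash equilibrium.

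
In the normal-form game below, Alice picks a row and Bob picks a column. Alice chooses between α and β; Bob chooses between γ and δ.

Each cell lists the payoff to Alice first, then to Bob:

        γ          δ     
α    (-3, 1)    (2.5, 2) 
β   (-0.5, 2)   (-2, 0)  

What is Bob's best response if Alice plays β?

Against β, Bob earns 2 from γ and 0 from δ.
So γ is the best response.

γ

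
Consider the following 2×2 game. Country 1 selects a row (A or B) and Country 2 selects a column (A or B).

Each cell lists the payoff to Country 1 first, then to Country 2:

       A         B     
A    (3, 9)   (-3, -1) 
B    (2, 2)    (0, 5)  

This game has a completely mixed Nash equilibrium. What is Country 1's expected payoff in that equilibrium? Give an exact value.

3/2

First find y, the probability Country 2 plays A, from Country 1's indifference between A and B: 3y − 3(1−y) = 2y, giving y = 3/4.
Since Country 1 is indifferent in equilibrium, Country 1's expected payoff equals the payoff from either row against (3/4, 1/4). Using A: 3(3/4) − 3(1/4) = 3/2.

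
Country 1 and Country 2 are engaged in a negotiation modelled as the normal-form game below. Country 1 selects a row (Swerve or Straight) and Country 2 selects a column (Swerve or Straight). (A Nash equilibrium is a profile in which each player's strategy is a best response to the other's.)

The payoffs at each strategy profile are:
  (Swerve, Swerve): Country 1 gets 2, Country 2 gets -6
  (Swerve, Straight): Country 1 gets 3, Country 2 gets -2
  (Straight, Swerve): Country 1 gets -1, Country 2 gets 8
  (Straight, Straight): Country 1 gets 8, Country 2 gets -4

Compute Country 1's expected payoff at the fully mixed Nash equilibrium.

First find q, the probability Country 2 plays Swerve, from Country 1's indifference between Swerve and Straight: 2q + 3(1−q) = −q + 8(1−q), giving q = 5/8.
Since Country 1 is indifferent in equilibrium, Country 1's expected payoff equals the payoff from either row against (5/8, 3/8). Using Swerve: 2(5/8) + 3(3/8) = 19/8.

19/8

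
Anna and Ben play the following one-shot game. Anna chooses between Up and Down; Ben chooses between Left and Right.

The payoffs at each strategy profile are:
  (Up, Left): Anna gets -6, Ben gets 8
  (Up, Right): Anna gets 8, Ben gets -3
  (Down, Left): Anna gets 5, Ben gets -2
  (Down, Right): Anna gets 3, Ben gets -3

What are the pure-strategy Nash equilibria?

(Down, Left)

(Up, Left): Anna prefers Down (5 > -6) — not an equilibrium.
(Up, Right): Ben prefers Left (8 > -3) — not an equilibrium.
(Down, Left): Anna gets 5 ≥ -6 from Up, and Ben gets -2 ≥ -3 from Right — Nash equilibrium.
(Down, Right): Anna prefers Up (8 > 3); Ben prefers Left (-2 > -3) — not an equilibrium.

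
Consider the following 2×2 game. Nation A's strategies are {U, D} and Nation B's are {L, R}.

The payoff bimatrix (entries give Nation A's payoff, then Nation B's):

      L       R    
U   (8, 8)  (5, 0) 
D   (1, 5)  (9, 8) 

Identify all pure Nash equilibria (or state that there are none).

(U, L): Nation A gets 8 ≥ 1 from D, and Nation B gets 8 ≥ 0 from R — Nash equilibrium.
(U, R): Nation A prefers D (9 > 5); Nation B prefers L (8 > 0) — not an equilibrium.
(D, L): Nation A prefers U (8 > 1); Nation B prefers R (8 > 5) — not an equilibrium.
(D, R): Nation A gets 9 ≥ 5 from U, and Nation B gets 8 ≥ 5 from L — Nash equilibrium.

(U, L) and (D, R)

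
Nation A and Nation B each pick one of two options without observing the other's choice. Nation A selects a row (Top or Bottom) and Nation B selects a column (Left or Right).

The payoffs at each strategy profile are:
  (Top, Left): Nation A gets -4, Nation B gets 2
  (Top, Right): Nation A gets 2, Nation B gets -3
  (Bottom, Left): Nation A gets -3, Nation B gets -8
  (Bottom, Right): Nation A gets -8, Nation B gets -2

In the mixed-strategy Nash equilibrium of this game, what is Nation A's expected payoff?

First find y, the probability Nation B plays Left, from Nation A's indifference between Top and Bottom: −4y + 2(1−y) = −3y − 8(1−y), giving y = 10/11.
Since Nation A is indifferent in equilibrium, Nation A's expected payoff equals the payoff from either row against (10/11, 1/11). Using Top: −4(10/11) + 2(1/11) = -38/11.

-38/11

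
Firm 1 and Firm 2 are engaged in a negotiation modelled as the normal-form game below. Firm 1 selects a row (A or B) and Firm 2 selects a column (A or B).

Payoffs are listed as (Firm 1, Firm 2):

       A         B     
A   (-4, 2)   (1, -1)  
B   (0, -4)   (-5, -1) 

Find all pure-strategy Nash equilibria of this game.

(A, A): Firm 1 prefers B (0 > -4) — not an equilibrium.
(A, B): Firm 2 prefers A (2 > -1) — not an equilibrium.
(B, A): Firm 2 prefers B (-1 > -4) — not an equilibrium.
(B, B): Firm 1 prefers A (1 > -5) — not an equilibrium.

none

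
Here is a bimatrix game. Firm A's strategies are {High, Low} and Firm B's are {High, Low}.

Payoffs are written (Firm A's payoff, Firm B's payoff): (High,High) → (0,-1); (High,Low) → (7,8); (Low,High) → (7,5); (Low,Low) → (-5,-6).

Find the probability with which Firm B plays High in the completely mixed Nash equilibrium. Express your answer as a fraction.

12/19

Let c be the probability that Firm B plays High. In a completely mixed equilibrium, Firm A must be indifferent between High and Low.
Firm A's expected payoff from High is 7(1−c); from Low it is 7c − 5(1−c).
Setting these equal: −7c + 7 = 12c − 5, so c = 12/19.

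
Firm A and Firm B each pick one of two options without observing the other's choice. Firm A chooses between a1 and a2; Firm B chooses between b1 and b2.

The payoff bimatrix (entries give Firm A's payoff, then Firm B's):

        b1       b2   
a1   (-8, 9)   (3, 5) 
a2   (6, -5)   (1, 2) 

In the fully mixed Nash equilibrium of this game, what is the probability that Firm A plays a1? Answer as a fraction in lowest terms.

Let x be the probability that Firm A plays a1. In a completely mixed equilibrium, Firm B must be indifferent between b1 and b2.
Firm B's expected payoff from b1 is 9x − 5(1−x); from b2 it is 5x + 2(1−x).
Setting these equal: 14x − 5 = 3x + 2, so x = 7/11.

7/11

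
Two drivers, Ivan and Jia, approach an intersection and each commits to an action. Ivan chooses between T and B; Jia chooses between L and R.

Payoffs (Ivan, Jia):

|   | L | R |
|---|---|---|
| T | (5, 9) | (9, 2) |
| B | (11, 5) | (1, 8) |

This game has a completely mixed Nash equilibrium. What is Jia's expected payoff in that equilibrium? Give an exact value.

First find p, the probability Ivan plays T, from Jia's indifference between L and R: 9p + 5(1−p) = 2p + 8(1−p), giving p = 3/10.
Since Jia is indifferent in equilibrium, Jia's expected payoff equals the payoff from either column against (3/10, 7/10). Using L: 9(3/10) + 5(7/10) = 31/5.

31/5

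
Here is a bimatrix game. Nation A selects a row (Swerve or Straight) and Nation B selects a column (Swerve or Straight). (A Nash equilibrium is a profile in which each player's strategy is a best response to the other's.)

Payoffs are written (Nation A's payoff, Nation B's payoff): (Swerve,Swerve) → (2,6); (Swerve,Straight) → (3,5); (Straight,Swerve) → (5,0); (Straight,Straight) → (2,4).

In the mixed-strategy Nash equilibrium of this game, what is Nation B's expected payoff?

First find x, the probability Nation A plays Swerve, from Nation B's indifference between Swerve and Straight: 6x = 5x + 4(1−x), giving x = 4/5.
Since Nation B is indifferent in equilibrium, Nation B's expected payoff equals the payoff from either column against (4/5, 1/5). Using Swerve: 6(4/5) = 24/5.

24/5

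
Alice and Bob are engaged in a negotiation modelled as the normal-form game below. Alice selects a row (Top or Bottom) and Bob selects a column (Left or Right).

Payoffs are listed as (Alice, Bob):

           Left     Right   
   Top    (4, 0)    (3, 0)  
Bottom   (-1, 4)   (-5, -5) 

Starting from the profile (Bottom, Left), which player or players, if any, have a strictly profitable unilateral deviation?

Alice

Alice at (Bottom, Left) earns -1; deviating to Top yields 4 — a strict improvement.
Bob earns 4; deviating to Right yields -5 — not better.
Only Alice has a strictly profitable deviation.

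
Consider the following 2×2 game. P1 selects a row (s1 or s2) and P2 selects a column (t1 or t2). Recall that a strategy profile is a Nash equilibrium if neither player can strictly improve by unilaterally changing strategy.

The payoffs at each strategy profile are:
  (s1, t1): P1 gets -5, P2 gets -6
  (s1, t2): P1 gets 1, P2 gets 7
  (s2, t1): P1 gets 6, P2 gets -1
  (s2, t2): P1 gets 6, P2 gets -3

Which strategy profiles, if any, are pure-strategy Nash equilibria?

(s2, t1)

(s1, t1): P1 prefers s2 (6 > -5); P2 prefers t2 (7 > -6) — not an equilibrium.
(s1, t2): P1 prefers s2 (6 > 1) — not an equilibrium.
(s2, t1): P1 gets 6 ≥ -5 from s1, and P2 gets -1 ≥ -3 from t2 — Nash equilibrium.
(s2, t2): P2 prefers t1 (-1 > -3) — not an equilibrium.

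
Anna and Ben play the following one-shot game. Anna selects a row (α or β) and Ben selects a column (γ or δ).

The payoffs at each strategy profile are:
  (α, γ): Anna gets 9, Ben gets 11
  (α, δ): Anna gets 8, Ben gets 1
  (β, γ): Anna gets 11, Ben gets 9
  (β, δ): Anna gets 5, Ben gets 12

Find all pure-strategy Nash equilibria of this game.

(α, γ): Anna prefers β (11 > 9) — not an equilibrium.
(α, δ): Ben prefers γ (11 > 1) — not an equilibrium.
(β, γ): Ben prefers δ (12 > 9) — not an equilibrium.
(β, δ): Anna prefers α (8 > 5) — not an equilibrium.

none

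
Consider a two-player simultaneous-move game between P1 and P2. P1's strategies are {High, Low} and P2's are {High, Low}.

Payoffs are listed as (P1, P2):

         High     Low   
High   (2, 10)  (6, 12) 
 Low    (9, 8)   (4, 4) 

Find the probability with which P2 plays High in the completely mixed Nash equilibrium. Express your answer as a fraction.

Let y be the probability that P2 plays High. In a completely mixed equilibrium, P1 must be indifferent between High and Low.
P1's expected payoff from High is 2y + 6(1−y); from Low it is 9y + 4(1−y).
Setting these equal: −4y + 6 = 5y + 4, so y = 2/9.

2/9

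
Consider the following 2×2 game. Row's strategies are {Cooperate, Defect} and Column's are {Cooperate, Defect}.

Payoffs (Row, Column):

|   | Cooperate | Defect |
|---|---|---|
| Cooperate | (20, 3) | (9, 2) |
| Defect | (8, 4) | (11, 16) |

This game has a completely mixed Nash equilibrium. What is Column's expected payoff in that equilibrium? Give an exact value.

First find x, the probability Row plays Cooperate, from Column's indifference between Cooperate and Defect: 3x + 4(1−x) = 2x + 16(1−x), giving x = 12/13.
Since Column is indifferent in equilibrium, Column's expected payoff equals the payoff from either column against (12/13, 1/13). Using Cooperate: 3(12/13) + 4(1/13) = 40/13.

40/13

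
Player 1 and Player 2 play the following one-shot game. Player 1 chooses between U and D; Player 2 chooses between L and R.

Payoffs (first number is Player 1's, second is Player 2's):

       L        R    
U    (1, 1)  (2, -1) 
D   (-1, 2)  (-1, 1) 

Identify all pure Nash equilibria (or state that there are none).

(U, L)

(U, L): Player 1 gets 1 ≥ -1 from D, and Player 2 gets 1 ≥ -1 from R — Nash equilibrium.
(U, R): Player 2 prefers L (1 > -1) — not an equilibrium.
(D, L): Player 1 prefers U (1 > -1) — not an equilibrium.
(D, R): Player 1 prefers U (2 > -1); Player 2 prefers L (2 > 1) — not an equilibrium.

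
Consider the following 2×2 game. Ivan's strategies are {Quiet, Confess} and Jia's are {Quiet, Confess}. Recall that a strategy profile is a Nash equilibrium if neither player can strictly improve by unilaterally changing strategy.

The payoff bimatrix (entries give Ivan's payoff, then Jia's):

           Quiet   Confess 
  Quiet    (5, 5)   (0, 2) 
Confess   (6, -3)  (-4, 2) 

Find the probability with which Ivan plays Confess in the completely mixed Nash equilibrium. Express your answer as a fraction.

3/8

Let p be the probability that Ivan plays Quiet. In a completely mixed equilibrium, Jia must be indifferent between Quiet and Confess.
Jia's expected payoff from Quiet is 5p − 3(1−p); from Confess it is 2p + 2(1−p).
Setting these equal: 8p − 3 = 2, so p = 5/8.
Therefore Ivan plays Confess with probability 1 − 5/8 = 3/8.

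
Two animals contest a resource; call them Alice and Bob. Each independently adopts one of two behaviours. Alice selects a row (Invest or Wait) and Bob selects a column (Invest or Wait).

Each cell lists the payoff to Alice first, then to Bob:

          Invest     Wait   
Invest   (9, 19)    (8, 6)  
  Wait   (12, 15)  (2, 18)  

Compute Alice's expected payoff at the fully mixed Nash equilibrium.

First find y, the probability Bob plays Invest, from Alice's indifference between Invest and Wait: 9y + 8(1−y) = 12y + 2(1−y), giving y = 2/3.
Since Alice is indifferent in equilibrium, Alice's expected payoff equals the payoff from either row against (2/3, 1/3). Using Invest: 9(2/3) + 8(1/3) = 26/3.

26/3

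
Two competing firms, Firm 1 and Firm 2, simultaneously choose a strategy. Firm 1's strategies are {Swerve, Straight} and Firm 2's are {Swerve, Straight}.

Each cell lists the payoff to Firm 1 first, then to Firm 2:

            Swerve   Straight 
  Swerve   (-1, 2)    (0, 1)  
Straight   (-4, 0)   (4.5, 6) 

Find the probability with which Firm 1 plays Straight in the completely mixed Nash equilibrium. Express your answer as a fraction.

Let p be the probability that Firm 1 plays Swerve. In a completely mixed equilibrium, Firm 2 must be indifferent between Swerve and Straight.
Firm 2's expected payoff from Swerve is 2p; from Straight it is p + 6(1−p).
Setting these equal: 2p = −5p + 6, so p = 6/7.
Therefore Firm 1 plays Straight with probability 1 − 6/7 = 1/7.

1/7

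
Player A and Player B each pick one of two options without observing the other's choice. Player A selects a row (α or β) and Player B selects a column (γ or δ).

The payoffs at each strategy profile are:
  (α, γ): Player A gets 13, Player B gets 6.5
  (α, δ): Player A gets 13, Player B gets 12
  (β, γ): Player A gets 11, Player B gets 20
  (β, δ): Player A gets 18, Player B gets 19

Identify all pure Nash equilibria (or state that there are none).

(α, γ): Player B prefers δ (12 > 6.5) — not an equilibrium.
(α, δ): Player A prefers β (18 > 13) — not an equilibrium.
(β, γ): Player A prefers α (13 > 11) — not an equilibrium.
(β, δ): Player B prefers γ (20 > 19) — not an equilibrium.

none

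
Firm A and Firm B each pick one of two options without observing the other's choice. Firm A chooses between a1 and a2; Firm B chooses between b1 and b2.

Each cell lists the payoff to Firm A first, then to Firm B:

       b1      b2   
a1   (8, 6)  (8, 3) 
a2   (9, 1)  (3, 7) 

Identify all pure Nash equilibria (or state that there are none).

none

(a1, b1): Firm A prefers a2 (9 > 8) — not an equilibrium.
(a1, b2): Firm B prefers b1 (6 > 3) — not an equilibrium.
(a2, b1): Firm B prefers b2 (7 > 1) — not an equilibrium.
(a2, b2): Firm A prefers a1 (8 > 3) — not an equilibrium.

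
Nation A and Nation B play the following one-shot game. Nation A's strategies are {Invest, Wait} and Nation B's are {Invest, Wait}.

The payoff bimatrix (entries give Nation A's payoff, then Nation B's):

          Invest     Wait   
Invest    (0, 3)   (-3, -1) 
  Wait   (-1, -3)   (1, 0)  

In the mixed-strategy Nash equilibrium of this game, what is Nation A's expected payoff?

First find y, the probability Nation B plays Invest, from Nation A's indifference between Invest and Wait: −3(1−y) = −y + (1−y), giving y = 4/5.
Since Nation A is indifferent in equilibrium, Nation A's expected payoff equals the payoff from either row against (4/5, 1/5). Using Invest: −3(1/5) = -3/5.

-3/5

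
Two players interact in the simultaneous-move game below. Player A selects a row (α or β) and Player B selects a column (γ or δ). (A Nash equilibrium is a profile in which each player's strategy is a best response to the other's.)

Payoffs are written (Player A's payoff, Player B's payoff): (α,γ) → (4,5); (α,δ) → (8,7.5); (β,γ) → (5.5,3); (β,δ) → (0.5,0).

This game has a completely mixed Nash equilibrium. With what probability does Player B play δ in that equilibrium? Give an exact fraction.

1/6

Let q be the probability that Player B plays γ. In a completely mixed equilibrium, Player A must be indifferent between α and β.
Player A's expected payoff from α is 4q + 8(1−q); from β it is 5.5q + 0.5(1−q).
Setting these equal: −4q + 8 = 5q + 0.5, so q = 5/6.
Therefore Player B plays δ with probability 1 − 5/6 = 1/6.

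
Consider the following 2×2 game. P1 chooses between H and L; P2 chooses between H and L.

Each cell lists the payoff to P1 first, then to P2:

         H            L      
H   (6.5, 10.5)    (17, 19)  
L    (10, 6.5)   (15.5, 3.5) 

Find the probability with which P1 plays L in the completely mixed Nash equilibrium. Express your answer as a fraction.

Let r be the probability that P1 plays H. In a completely mixed equilibrium, P2 must be indifferent between H and L.
P2's expected payoff from H is 10.5r + 6.5(1−r); from L it is 19r + 3.5(1−r).
Setting these equal: 4r + 6.5 = 15.5r + 3.5, so r = 6/23.
Therefore P1 plays L with probability 1 − 6/23 = 17/23.

17/23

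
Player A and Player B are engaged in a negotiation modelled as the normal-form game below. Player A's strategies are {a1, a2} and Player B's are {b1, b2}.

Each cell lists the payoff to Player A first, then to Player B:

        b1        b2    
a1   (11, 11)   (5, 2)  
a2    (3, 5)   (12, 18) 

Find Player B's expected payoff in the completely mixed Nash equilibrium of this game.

First find p, the probability Player A plays a1, from Player B's indifference between b1 and b2: 11p + 5(1−p) = 2p + 18(1−p), giving p = 13/22.
Since Player B is indifferent in equilibrium, Player B's expected payoff equals the payoff from either column against (13/22, 9/22). Using b1: 11(13/22) + 5(9/22) = 94/11.

94/11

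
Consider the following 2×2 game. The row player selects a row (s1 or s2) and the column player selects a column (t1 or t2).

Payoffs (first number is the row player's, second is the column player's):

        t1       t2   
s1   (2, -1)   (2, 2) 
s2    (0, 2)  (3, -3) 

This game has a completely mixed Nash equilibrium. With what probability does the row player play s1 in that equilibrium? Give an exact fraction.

5/8

Let p be the probability that the row player plays s1. In a completely mixed equilibrium, the column player must be indifferent between t1 and t2.
The column player's expected payoff from t1 is −p + 2(1−p); from t2 it is 2p − 3(1−p).
Setting these equal: −3p + 2 = 5p − 3, so p = 5/8.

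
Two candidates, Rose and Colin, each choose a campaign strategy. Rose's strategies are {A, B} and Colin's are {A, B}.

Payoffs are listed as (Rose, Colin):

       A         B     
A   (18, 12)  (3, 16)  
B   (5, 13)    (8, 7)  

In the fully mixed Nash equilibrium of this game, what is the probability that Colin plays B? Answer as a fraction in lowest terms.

Let y be the probability that Colin plays A. In a completely mixed equilibrium, Rose must be indifferent between A and B.
Rose's expected payoff from A is 18y + 3(1−y); from B it is 5y + 8(1−y).
Setting these equal: 15y + 3 = −3y + 8, so y = 5/18.
Therefore Colin plays B with probability 1 − 5/18 = 13/18.

13/18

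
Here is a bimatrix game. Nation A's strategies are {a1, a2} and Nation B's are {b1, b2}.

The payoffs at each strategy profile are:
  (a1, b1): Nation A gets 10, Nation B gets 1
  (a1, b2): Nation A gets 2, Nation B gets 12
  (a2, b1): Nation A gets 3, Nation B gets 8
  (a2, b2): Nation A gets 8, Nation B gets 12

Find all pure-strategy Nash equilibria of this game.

(a1, b1): Nation B prefers b2 (12 > 1) — not an equilibrium.
(a1, b2): Nation A prefers a2 (8 > 2) — not an equilibrium.
(a2, b1): Nation A prefers a1 (10 > 3); Nation B prefers b2 (12 > 8) — not an equilibrium.
(a2, b2): Nation A gets 8 ≥ 2 from a1, and Nation B gets 12 ≥ 8 from b1 — Nash equilibrium.

(a2, b2)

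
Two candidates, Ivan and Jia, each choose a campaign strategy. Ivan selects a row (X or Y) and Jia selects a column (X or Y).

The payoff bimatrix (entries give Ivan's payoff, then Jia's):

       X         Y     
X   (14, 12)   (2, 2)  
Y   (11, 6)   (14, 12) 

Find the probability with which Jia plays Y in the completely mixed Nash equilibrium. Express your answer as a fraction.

1/5

Let q be the probability that Jia plays X. In a completely mixed equilibrium, Ivan must be indifferent between X and Y.
Ivan's expected payoff from X is 14q + 2(1−q); from Y it is 11q + 14(1−q).
Setting these equal: 12q + 2 = −3q + 14, so q = 4/5.
Therefore Jia plays Y with probability 1 − 4/5 = 1/5.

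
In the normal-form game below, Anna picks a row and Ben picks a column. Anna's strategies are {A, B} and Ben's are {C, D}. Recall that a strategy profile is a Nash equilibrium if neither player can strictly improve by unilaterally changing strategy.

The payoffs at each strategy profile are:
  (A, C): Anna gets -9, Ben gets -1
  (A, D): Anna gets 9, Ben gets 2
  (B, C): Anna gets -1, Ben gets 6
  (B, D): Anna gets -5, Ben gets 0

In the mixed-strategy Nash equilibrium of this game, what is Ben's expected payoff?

4/3

First find p, the probability Anna plays A, from Ben's indifference between C and D: −p + 6(1−p) = 2p, giving p = 2/3.
Since Ben is indifferent in equilibrium, Ben's expected payoff equals the payoff from either column against (2/3, 1/3). Using C: −(2/3) + 6(1/3) = 4/3.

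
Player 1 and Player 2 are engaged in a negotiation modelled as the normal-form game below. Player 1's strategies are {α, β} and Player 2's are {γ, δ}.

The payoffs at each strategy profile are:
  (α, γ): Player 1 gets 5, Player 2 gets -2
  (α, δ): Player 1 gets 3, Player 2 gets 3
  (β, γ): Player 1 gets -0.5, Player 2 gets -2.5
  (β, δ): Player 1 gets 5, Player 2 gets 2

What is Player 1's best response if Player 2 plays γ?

α

Against γ, Player 1 earns 5 from α and -0.5 from β.
So α is the best response.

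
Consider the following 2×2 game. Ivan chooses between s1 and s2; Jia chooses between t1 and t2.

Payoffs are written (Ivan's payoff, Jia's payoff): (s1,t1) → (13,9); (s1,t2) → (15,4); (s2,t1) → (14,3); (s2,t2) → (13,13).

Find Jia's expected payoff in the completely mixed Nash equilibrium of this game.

7

First find p, the probability Ivan plays s1, from Jia's indifference between t1 and t2: 9p + 3(1−p) = 4p + 13(1−p), giving p = 2/3.
Since Jia is indifferent in equilibrium, Jia's expected payoff equals the payoff from either column against (2/3, 1/3). Using t1: 9(2/3) + 3(1/3) = 7.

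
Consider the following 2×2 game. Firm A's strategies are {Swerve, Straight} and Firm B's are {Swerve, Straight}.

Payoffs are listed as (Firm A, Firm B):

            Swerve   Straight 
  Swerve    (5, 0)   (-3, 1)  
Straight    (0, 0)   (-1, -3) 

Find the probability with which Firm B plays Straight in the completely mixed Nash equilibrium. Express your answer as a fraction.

Let q be the probability that Firm B plays Swerve. In a completely mixed equilibrium, Firm A must be indifferent between Swerve and Straight.
Firm A's expected payoff from Swerve is 5q − 3(1−q); from Straight it is −(1−q).
Setting these equal: 8q − 3 = q − 1, so q = 2/7.
Therefore Firm B plays Straight with probability 1 − 2/7 = 5/7.

5/7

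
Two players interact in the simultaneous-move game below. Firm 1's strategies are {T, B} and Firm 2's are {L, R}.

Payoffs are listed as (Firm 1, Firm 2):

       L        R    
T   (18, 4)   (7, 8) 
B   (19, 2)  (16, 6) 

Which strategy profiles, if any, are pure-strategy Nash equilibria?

(T, L): Firm 1 prefers B (19 > 18); Firm 2 prefers R (8 > 4) — not an equilibrium.
(T, R): Firm 1 prefers B (16 > 7) — not an equilibrium.
(B, L): Firm 2 prefers R (6 > 2) — not an equilibrium.
(B, R): Firm 1 gets 16 ≥ 7 from T, and Firm 2 gets 6 ≥ 2 from L — Nash equilibrium.

(B, R)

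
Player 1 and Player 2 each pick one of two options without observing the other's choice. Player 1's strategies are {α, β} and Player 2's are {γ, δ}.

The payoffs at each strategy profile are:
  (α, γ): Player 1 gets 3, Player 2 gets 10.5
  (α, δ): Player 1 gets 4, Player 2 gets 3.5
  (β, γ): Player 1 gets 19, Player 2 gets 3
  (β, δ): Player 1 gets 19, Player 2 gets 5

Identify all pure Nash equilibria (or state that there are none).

(β, δ)

(α, γ): Player 1 prefers β (19 > 3) — not an equilibrium.
(α, δ): Player 1 prefers β (19 > 4); Player 2 prefers γ (10.5 > 3.5) — not an equilibrium.
(β, γ): Player 2 prefers δ (5 > 3) — not an equilibrium.
(β, δ): Player 1 gets 19 ≥ 4 from α, and Player 2 gets 5 ≥ 3 from γ — Nash equilibrium.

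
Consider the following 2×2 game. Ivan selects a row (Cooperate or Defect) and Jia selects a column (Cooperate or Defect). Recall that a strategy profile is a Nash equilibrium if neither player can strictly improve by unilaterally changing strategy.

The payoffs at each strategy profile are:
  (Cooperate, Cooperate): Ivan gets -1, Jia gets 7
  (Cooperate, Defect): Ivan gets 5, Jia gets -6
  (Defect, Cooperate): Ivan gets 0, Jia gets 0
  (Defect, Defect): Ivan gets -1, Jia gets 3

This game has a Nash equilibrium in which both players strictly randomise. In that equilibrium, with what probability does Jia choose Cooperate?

6/7

Let c be the probability that Jia plays Cooperate. In a completely mixed equilibrium, Ivan must be indifferent between Cooperate and Defect.
Ivan's expected payoff from Cooperate is −c + 5(1−c); from Defect it is −(1−c).
Setting these equal: −6c + 5 = c − 1, so c = 6/7.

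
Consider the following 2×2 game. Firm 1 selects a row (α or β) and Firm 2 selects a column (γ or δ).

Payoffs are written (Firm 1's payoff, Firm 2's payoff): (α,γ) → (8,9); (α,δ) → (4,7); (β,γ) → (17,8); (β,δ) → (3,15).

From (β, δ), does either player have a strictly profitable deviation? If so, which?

Firm 1

Firm 1 at (β, δ) earns 3; deviating to α yields 4 — a strict improvement.
Firm 2 earns 15; deviating to γ yields 8 — not better.
Only Firm 1 has a strictly profitable deviation.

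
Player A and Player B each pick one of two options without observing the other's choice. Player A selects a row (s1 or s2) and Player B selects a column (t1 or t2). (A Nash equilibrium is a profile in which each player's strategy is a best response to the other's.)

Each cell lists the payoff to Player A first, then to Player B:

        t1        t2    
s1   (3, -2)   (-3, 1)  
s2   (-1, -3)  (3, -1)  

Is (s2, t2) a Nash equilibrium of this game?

Yes

At (s2, t2), Player A earns 3; switching to s1 would give -3, so Player A has no profitable deviation.
Player B earns -1; switching to t1 would give -3, so Player B has no profitable deviation.
Neither player can gain by a unilateral deviation, so this profile is a Nash equilibrium.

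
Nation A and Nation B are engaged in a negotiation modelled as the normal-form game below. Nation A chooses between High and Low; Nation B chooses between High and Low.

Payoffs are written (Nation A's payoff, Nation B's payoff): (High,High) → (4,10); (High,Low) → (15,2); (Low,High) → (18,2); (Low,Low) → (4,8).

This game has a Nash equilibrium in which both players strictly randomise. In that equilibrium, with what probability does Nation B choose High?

Let q be the probability that Nation B plays High. In a completely mixed equilibrium, Nation A must be indifferent between High and Low.
Nation A's expected payoff from High is 4q + 15(1−q); from Low it is 18q + 4(1−q).
Setting these equal: −11q + 15 = 14q + 4, so q = 11/25.

11/25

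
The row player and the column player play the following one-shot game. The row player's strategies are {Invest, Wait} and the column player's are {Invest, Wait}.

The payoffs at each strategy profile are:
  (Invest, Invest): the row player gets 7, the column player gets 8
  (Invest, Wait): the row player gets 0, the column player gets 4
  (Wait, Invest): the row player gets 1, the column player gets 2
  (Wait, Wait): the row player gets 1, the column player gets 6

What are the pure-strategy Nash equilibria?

(Invest, Invest) and (Wait, Wait)

(Invest, Invest): the row player gets 7 ≥ 1 from Wait, and the column player gets 8 ≥ 4 from Wait — Nash equilibrium.
(Invest, Wait): the row player prefers Wait (1 > 0); the column player prefers Invest (8 > 4) — not an equilibrium.
(Wait, Invest): the row player prefers Invest (7 > 1); the column player prefers Wait (6 > 2) — not an equilibrium.
(Wait, Wait): the row player gets 1 ≥ 0 from Invest, and the column player gets 6 ≥ 2 from Invest — Nash equilibrium.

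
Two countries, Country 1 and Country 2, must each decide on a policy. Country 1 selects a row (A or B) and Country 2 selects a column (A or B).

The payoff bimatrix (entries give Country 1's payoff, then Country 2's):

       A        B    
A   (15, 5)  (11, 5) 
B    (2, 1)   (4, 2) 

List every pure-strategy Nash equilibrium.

(A, A) and (A, B)

(A, A): Country 1 gets 15 ≥ 2 from B, and Country 2 gets 5 ≥ 5 from B — Nash equilibrium.
(A, B): Country 1 gets 11 ≥ 4 from B, and Country 2 gets 5 ≥ 5 from A — Nash equilibrium.
(B, A): Country 1 prefers A (15 > 2); Country 2 prefers B (2 > 1) — not an equilibrium.
(B, B): Country 1 prefers A (11 > 4) — not an equilibrium.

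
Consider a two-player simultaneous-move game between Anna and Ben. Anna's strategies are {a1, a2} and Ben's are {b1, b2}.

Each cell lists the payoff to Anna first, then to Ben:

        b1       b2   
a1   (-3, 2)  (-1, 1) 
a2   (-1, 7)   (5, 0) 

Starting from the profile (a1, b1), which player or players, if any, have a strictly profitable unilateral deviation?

Anna at (a1, b1) earns -3; deviating to a2 yields -1 — a strict improvement.
Ben earns 2; deviating to b2 yields 1 — not better.
Only Anna has a strictly profitable deviation.

Anna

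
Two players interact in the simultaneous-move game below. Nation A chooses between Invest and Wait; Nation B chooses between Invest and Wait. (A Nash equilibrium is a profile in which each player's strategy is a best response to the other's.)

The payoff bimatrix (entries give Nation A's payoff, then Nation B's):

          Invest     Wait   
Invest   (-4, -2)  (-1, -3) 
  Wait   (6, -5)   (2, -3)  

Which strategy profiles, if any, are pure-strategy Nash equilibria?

(Invest, Invest): Nation A prefers Wait (6 > -4) — not an equilibrium.
(Invest, Wait): Nation A prefers Wait (2 > -1); Nation B prefers Invest (-2 > -3) — not an equilibrium.
(Wait, Invest): Nation B prefers Wait (-3 > -5) — not an equilibrium.
(Wait, Wait): Nation A gets 2 ≥ -1 from Invest, and Nation B gets -3 ≥ -5 from Invest — Nash equilibrium.

(Wait, Wait)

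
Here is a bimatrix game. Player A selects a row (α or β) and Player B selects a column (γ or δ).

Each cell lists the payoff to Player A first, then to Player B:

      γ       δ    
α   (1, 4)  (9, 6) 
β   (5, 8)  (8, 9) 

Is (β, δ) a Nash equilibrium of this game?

At (β, δ), Player A earns 8; switching to α would give 9, so Player A would deviate.
Player B earns 9; switching to γ would give 8, so Player B has no profitable deviation.
Since at least one player can profitably deviate, this is not a Nash equilibrium.

No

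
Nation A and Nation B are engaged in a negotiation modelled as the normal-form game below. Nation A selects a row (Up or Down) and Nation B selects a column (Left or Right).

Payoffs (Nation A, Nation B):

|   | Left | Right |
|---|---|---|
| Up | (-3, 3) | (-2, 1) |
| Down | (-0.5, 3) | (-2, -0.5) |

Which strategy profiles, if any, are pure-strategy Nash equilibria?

(Down, Left)

(Up, Left): Nation A prefers Down (-0.5 > -3) — not an equilibrium.
(Up, Right): Nation B prefers Left (3 > 1) — not an equilibrium.
(Down, Left): Nation A gets -0.5 ≥ -3 from Up, and Nation B gets 3 ≥ -0.5 from Right — Nash equilibrium.
(Down, Right): Nation B prefers Left (3 > -0.5) — not an equilibrium.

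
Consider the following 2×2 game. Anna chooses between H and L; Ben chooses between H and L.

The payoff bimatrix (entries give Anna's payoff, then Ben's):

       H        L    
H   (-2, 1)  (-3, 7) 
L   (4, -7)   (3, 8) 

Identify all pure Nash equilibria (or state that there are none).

(L, L)

(H, H): Anna prefers L (4 > -2); Ben prefers L (7 > 1) — not an equilibrium.
(H, L): Anna prefers L (3 > -3) — not an equilibrium.
(L, H): Ben prefers L (8 > -7) — not an equilibrium.
(L, L): Anna gets 3 ≥ -3 from H, and Ben gets 8 ≥ -7 from H — Nash equilibrium.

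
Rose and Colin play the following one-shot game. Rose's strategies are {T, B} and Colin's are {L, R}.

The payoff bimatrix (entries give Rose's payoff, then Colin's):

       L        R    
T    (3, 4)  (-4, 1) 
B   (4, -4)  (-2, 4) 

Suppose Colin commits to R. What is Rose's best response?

B

Against R, Rose earns -4 from T and -2 from B.
So B is the best response.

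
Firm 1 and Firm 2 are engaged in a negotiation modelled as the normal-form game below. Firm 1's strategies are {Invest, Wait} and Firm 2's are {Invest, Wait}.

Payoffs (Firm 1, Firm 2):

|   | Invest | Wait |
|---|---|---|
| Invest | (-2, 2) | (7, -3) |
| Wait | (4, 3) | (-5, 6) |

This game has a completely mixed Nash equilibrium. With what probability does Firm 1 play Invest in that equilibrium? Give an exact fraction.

Let x be the probability that Firm 1 plays Invest. In a completely mixed equilibrium, Firm 2 must be indifferent between Invest and Wait.
Firm 2's expected payoff from Invest is 2x + 3(1−x); from Wait it is −3x + 6(1−x).
Setting these equal: −x + 3 = −9x + 6, so x = 3/8.

3/8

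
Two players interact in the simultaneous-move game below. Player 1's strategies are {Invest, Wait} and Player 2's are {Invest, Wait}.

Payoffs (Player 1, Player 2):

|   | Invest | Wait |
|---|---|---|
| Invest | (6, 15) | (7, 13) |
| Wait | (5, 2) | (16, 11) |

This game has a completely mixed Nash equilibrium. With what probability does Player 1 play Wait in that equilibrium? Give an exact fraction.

Let r be the probability that Player 1 plays Invest. In a completely mixed equilibrium, Player 2 must be indifferent between Invest and Wait.
Player 2's expected payoff from Invest is 15r + 2(1−r); from Wait it is 13r + 11(1−r).
Setting these equal: 13r + 2 = 2r + 11, so r = 9/11.
Therefore Player 1 plays Wait with probability 1 − 9/11 = 2/11.

2/11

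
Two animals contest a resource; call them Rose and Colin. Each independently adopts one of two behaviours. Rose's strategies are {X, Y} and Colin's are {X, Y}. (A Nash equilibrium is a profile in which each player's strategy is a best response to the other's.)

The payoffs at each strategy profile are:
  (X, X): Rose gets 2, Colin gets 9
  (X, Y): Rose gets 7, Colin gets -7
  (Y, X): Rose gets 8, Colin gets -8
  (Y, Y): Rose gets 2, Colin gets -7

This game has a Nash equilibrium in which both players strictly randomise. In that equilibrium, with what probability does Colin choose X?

Let y be the probability that Colin plays X. In a completely mixed equilibrium, Rose must be indifferent between X and Y.
Rose's expected payoff from X is 2y + 7(1−y); from Y it is 8y + 2(1−y).
Setting these equal: −5y + 7 = 6y + 2, so y = 5/11.

5/11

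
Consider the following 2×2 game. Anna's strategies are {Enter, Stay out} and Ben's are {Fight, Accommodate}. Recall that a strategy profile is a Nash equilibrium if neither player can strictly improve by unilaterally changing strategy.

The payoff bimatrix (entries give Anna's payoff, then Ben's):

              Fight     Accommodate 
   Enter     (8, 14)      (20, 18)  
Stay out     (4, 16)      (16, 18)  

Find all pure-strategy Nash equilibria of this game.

(Enter, Accommodate)

(Enter, Fight): Ben prefers Accommodate (18 > 14) — not an equilibrium.
(Enter, Accommodate): Anna gets 20 ≥ 16 from Stay out, and Ben gets 18 ≥ 14 from Fight — Nash equilibrium.
(Stay out, Fight): Anna prefers Enter (8 > 4); Ben prefers Accommodate (18 > 16) — not an equilibrium.
(Stay out, Accommodate): Anna prefers Enter (20 > 16) — not an equilibrium.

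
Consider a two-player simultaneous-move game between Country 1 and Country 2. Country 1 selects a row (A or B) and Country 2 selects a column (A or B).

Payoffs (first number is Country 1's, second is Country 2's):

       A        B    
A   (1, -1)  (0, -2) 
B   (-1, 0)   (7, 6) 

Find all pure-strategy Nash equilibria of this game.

(A, A): Country 1 gets 1 ≥ -1 from B, and Country 2 gets -1 ≥ -2 from B — Nash equilibrium.
(A, B): Country 1 prefers B (7 > 0); Country 2 prefers A (-1 > -2) — not an equilibrium.
(B, A): Country 1 prefers A (1 > -1); Country 2 prefers B (6 > 0) — not an equilibrium.
(B, B): Country 1 gets 7 ≥ 0 from A, and Country 2 gets 6 ≥ 0 from A — Nash equilibrium.

(A, A) and (B, B)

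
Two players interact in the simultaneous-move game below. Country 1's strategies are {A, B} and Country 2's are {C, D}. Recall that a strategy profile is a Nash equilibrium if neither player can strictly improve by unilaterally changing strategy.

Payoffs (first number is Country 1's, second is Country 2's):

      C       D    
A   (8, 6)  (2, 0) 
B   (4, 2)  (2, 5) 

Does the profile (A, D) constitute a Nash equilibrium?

No

At (A, D), Country 1 earns 2; switching to B would give 2, so Country 1 has no profitable deviation.
Country 2 earns 0; switching to C would give 6, so Country 2 would deviate.
Since at least one player can profitably deviate, this is not a Nash equilibrium.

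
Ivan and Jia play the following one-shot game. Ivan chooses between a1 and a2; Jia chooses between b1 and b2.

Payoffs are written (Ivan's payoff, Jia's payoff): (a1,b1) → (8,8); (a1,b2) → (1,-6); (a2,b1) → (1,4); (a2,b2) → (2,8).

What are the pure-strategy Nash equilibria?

(a1, b1): Ivan gets 8 ≥ 1 from a2, and Jia gets 8 ≥ -6 from b2 — Nash equilibrium.
(a1, b2): Ivan prefers a2 (2 > 1); Jia prefers b1 (8 > -6) — not an equilibrium.
(a2, b1): Ivan prefers a1 (8 > 1); Jia prefers b2 (8 > 4) — not an equilibrium.
(a2, b2): Ivan gets 2 ≥ 1 from a1, and Jia gets 8 ≥ 4 from b1 — Nash equilibrium.

(a1, b1) and (a2, b2)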